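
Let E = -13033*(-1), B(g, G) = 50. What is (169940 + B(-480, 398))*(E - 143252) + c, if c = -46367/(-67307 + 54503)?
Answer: -283428419632873/12804 ≈ -2.2136e+10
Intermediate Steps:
E = 13033
c = 46367/12804 (c = -46367/(-12804) = -46367*(-1/12804) = 46367/12804 ≈ 3.6213)
(169940 + B(-480, 398))*(E - 143252) + c = (169940 + 50)*(13033 - 143252) + 46367/12804 = 169990*(-130219) + 46367/12804 = -22135927810 + 46367/12804 = -283428419632873/12804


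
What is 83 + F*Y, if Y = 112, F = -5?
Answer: -477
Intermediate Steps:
83 + F*Y = 83 - 5*112 = 83 - 560 = -477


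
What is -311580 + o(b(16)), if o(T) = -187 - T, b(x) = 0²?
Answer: -311767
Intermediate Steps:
b(x) = 0
-311580 + o(b(16)) = -311580 + (-187 - 1*0) = -311580 + (-187 + 0) = -311580 - 187 = -311767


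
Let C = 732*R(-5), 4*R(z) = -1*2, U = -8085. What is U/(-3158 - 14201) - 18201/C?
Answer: 106303423/2117798 ≈ 50.195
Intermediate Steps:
R(z) = -1/2 (R(z) = (-1*2)/4 = (1/4)*(-2) = -1/2)
C = -366 (C = 732*(-1/2) = -366)
U/(-3158 - 14201) - 18201/C = -8085/(-3158 - 14201) - 18201/(-366) = -8085/(-17359) - 18201*(-1/366) = -8085*(-1/17359) + 6067/122 = 8085/17359 + 6067/122 = 106303423/2117798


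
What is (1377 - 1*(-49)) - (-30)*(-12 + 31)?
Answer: 1996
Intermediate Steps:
(1377 - 1*(-49)) - (-30)*(-12 + 31) = (1377 + 49) - (-30)*19 = 1426 - 1*(-570) = 1426 + 570 = 1996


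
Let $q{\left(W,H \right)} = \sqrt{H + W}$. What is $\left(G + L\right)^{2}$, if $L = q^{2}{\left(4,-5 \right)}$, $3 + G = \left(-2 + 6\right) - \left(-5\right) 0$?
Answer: $0$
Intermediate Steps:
$G = 1$ ($G = -3 + \left(\left(-2 + 6\right) - \left(-5\right) 0\right) = -3 + \left(4 - 0\right) = -3 + \left(4 + 0\right) = -3 + 4 = 1$)
$L = -1$ ($L = \left(\sqrt{-5 + 4}\right)^{2} = \left(\sqrt{-1}\right)^{2} = i^{2} = -1$)
$\left(G + L\right)^{2} = \left(1 - 1\right)^{2} = 0^{2} = 0$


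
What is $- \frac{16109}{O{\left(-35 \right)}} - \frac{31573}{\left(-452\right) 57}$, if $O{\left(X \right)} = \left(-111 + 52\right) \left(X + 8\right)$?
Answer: $- \frac{121578829}{13680684} \approx -8.8869$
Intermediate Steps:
$O{\left(X \right)} = -472 - 59 X$ ($O{\left(X \right)} = - 59 \left(8 + X\right) = -472 - 59 X$)
$- \frac{16109}{O{\left(-35 \right)}} - \frac{31573}{\left(-452\right) 57} = - \frac{16109}{-472 - -2065} - \frac{31573}{\left(-452\right) 57} = - \frac{16109}{-472 + 2065} - \frac{31573}{-25764} = - \frac{16109}{1593} - - \frac{31573}{25764} = \left(-16109\right) \frac{1}{1593} + \frac{31573}{25764} = - \frac{16109}{1593} + \frac{31573}{25764} = - \frac{121578829}{13680684}$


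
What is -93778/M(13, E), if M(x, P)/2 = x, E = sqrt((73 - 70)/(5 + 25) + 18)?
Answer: -46889/13 ≈ -3606.8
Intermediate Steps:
E = sqrt(1810)/10 (E = sqrt(3/30 + 18) = sqrt(3*(1/30) + 18) = sqrt(1/10 + 18) = sqrt(181/10) = sqrt(1810)/10 ≈ 4.2544)
M(x, P) = 2*x
-93778/M(13, E) = -93778/(2*13) = -93778/26 = -93778*1/26 = -46889/13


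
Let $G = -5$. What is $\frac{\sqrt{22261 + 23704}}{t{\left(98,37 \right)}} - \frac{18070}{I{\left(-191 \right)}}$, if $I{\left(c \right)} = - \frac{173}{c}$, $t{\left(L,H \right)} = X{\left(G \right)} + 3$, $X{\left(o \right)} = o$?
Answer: $- \frac{3451370}{173} - \frac{\sqrt{45965}}{2} \approx -20057.0$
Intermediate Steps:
$t{\left(L,H \right)} = -2$ ($t{\left(L,H \right)} = -5 + 3 = -2$)
$\frac{\sqrt{22261 + 23704}}{t{\left(98,37 \right)}} - \frac{18070}{I{\left(-191 \right)}} = \frac{\sqrt{22261 + 23704}}{-2} - \frac{18070}{\left(-173\right) \frac{1}{-191}} = \sqrt{45965} \left(- \frac{1}{2}\right) - \frac{18070}{\left(-173\right) \left(- \frac{1}{191}\right)} = - \frac{\sqrt{45965}}{2} - \frac{18070}{\frac{173}{191}} = - \frac{\sqrt{45965}}{2} - \frac{3451370}{173} = - \frac{3451370}{173} - \frac{\sqrt{45965}}{2}$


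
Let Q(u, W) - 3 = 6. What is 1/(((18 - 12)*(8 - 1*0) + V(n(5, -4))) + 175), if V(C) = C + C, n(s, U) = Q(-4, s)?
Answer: 1/241 ≈ 0.0041494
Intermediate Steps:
Q(u, W) = 9 (Q(u, W) = 3 + 6 = 9)
n(s, U) = 9
V(C) = 2*C
1/(((18 - 12)*(8 - 1*0) + V(n(5, -4))) + 175) = 1/(((18 - 12)*(8 - 1*0) + 2*9) + 175) = 1/((6*(8 + 0) + 18) + 175) = 1/((6*8 + 18) + 175) = 1/((48 + 18) + 175) = 1/(66 + 175) = 1/241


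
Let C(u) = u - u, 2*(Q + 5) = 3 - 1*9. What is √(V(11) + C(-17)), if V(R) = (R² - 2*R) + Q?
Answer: √91 ≈ 9.5394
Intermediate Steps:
Q = -8 (Q = -5 + (3 - 1*9)/2 = -5 + (3 - 9)/2 = -5 + (½)*(-6) = -5 - 3 = -8)
C(u) = 0
V(R) = -8 + R² - 2*R (V(R) = (R² - 2*R) - 8 = -8 + R² - 2*R)
√(V(11) + C(-17)) = √((-8 + 11² - 2*11) + 0) = √((-8 + 121 - 22) + 0) = √(91 + 0) = √91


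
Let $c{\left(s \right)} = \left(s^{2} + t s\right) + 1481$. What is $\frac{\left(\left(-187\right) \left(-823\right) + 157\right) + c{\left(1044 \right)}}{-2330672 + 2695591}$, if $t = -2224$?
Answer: $- \frac{1076381}{364919} \approx -2.9496$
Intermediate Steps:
$c{\left(s \right)} = 1481 + s^{2} - 2224 s$ ($c{\left(s \right)} = \left(s^{2} - 2224 s\right) + 1481 = 1481 + s^{2} - 2224 s$)
$\frac{\left(\left(-187\right) \left(-823\right) + 157\right) + c{\left(1044 \right)}}{-2330672 + 2695591} = \frac{\left(\left(-187\right) \left(-823\right) + 157\right) + \left(1481 + 1044^{2} - 2321856\right)}{-2330672 + 2695591} = \frac{\left(153901 + 157\right) + \left(1481 + 1089936 - 2321856\right)}{364919} = \left(154058 - 1230439\right) \frac{1}{364919} = \left(-1076381\right) \frac{1}{364919} = - \frac{1076381}{364919}$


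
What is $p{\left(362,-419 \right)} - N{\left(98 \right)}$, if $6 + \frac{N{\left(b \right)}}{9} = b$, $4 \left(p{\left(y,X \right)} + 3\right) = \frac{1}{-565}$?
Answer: $- \frac{1878061}{2260} \approx -831.0$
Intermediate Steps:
$p{\left(y,X \right)} = - \frac{6781}{2260}$ ($p{\left(y,X \right)} = -3 + \frac{1}{4 \left(-565\right)} = -3 + \frac{1}{4} \left(- \frac{1}{565}\right) = -3 - \frac{1}{2260} = - \frac{6781}{2260}$)
$N{\left(b \right)} = -54 + 9 b$
$p{\left(362,-419 \right)} - N{\left(98 \right)} = - \frac{6781}{2260} - \left(-54 + 9 \cdot 98\right) = - \frac{6781}{2260} - \left(-54 + 882\right) = - \frac{6781}{2260} - 828 = - \frac{1878061}{2260}$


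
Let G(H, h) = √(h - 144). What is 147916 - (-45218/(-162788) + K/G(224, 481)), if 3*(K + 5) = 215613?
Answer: 12039452295/81394 - 71866*√337/337 ≈ 1.4400e+5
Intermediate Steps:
K = 71866 (K = -5 + (⅓)*215613 = -5 + 71871 = 71866)
G(H, h) = √(-144 + h)
147916 - (-45218/(-162788) + K/G(224, 481)) = 147916 - (-45218/(-162788) + 71866/(√(-144 + 481))) = 147916 - (-45218*(-1/162788) + 71866/(√337)) = 147916 - (22609/81394 + 71866*(√337/337)) = 147916 - (22609/81394 + 71866*√337/337) = 147916 + (-22609/81394 - 71866*√337/337) = 12039452295/81394 - 71866*√337/337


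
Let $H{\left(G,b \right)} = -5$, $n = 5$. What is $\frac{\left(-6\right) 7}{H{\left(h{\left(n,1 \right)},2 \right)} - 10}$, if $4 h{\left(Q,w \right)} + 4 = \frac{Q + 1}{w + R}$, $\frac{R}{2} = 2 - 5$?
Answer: $\frac{14}{5} \approx 2.8$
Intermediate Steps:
$R = -6$ ($R = 2 \left(2 - 5\right) = 2 \left(-3\right) = -6$)
$h{\left(Q,w \right)} = -1 + \frac{1 + Q}{4 \left(-6 + w\right)}$ ($h{\left(Q,w \right)} = -1 + \frac{\left(Q + 1\right) \frac{1}{w - 6}}{4} = -1 + \frac{\left(1 + Q\right) \frac{1}{-6 + w}}{4} = -1 + \frac{\frac{1}{-6 + w} \left(1 + Q\right)}{4} = -1 + \frac{1 + Q}{4 \left(-6 + w\right)}$)
$\frac{\left(-6\right) 7}{H{\left(h{\left(n,1 \right)},2 \right)} - 10} = \frac{\left(-6\right) 7}{-5 - 10} = - \frac{42}{-15} = \left(-42\right) \left(- \frac{1}{15}\right) = \frac{14}{5}$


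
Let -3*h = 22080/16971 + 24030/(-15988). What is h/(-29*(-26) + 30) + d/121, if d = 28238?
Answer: 3003459179481823/12869835930336 ≈ 233.37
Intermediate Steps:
h = 9133015/135666174 (h = -(22080/16971 + 24030/(-15988))/3 = -(22080*(1/16971) + 24030*(-1/15988))/3 = -(7360/5657 - 12015/7994)/3 = -1/3*(-9133015/45222058) = 9133015/135666174 ≈ 0.067320)
h/(-29*(-26) + 30) + d/121 = 9133015/(135666174*(-29*(-26) + 30)) + 28238/121 = 9133015/(135666174*(754 + 30)) + 28238*(1/121) = (9133015/135666174)/784 + 28238/121 = (9133015/135666174)*(1/784) + 28238/121 = 9133015/106362280416 + 28238/121 = 3003459179481823/12869835930336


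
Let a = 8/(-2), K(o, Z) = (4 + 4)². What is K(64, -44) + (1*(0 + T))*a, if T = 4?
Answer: 48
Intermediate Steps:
K(o, Z) = 64 (K(o, Z) = 8² = 64)
a = -4 (a = 8*(-½) = -4)
K(64, -44) + (1*(0 + T))*a = 64 + (1*(0 + 4))*(-4) = 64 + (1*4)*(-4) = 64 + 4*(-4) = 64 - 16 = 48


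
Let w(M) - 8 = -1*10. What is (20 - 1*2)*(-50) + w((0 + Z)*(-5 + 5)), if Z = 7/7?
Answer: -902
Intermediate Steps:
Z = 1 (Z = 7*(⅐) = 1)
w(M) = -2 (w(M) = 8 - 1*10 = 8 - 10 = -2)
(20 - 1*2)*(-50) + w((0 + Z)*(-5 + 5)) = (20 - 1*2)*(-50) - 2 = (20 - 2)*(-50) - 2 = 18*(-50) - 2 = -900 - 2 = -902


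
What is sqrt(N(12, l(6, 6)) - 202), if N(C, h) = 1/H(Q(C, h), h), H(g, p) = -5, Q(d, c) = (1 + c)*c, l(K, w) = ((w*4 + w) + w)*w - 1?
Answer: I*sqrt(5055)/5 ≈ 14.22*I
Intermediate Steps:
l(K, w) = -1 + 6*w**2 (l(K, w) = ((4*w + w) + w)*w - 1 = (5*w + w)*w - 1 = (6*w)*w - 1 = 6*w**2 - 1 = -1 + 6*w**2)
Q(d, c) = c*(1 + c)
N(C, h) = -1/5 (N(C, h) = 1/(-5) = -1/5)
sqrt(N(12, l(6, 6)) - 202) = sqrt(-1/5 - 202) = sqrt(-1011/5) = I*sqrt(5055)/5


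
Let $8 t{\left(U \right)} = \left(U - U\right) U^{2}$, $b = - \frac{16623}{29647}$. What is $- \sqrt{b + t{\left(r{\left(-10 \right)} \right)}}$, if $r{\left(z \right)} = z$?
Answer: $- \frac{3 i \sqrt{54758009}}{29647} \approx - 0.7488 i$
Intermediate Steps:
$b = - \frac{16623}{29647}$ ($b = \left(-16623\right) \frac{1}{29647} = - \frac{16623}{29647} \approx -0.5607$)
$t{\left(U \right)} = 0$ ($t{\left(U \right)} = \frac{\left(U - U\right) U^{2}}{8} = \frac{0 U^{2}}{8} = \frac{1}{8} \cdot 0 = 0$)
$- \sqrt{b + t{\left(r{\left(-10 \right)} \right)}} = - \sqrt{- \frac{16623}{29647} + 0} = - \sqrt{- \frac{16623}{29647}} = - \frac{3 i \sqrt{54758009}}{29647}$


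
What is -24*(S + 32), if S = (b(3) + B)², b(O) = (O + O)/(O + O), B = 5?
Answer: -1632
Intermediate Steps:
b(O) = 1 (b(O) = (2*O)/((2*O)) = (2*O)*(1/(2*O)) = 1)
S = 36 (S = (1 + 5)² = 6² = 36)
-24*(S + 32) = -24*(36 + 32) = -24*68 = -1632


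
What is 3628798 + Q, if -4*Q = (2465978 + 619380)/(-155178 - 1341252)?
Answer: 10860485924959/2992860 ≈ 3.6288e+6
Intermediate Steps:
Q = 1542679/2992860 (Q = -(2465978 + 619380)/(4*(-155178 - 1341252)) = -1542679/(2*(-1496430)) = -1542679*(-1)/(2*1496430) = -1/4*(-1542679/748215) = 1542679/2992860 ≈ 0.51545)
3628798 + Q = 3628798 + 1542679/2992860 = 10860485924959/2992860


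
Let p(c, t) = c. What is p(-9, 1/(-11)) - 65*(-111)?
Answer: 7206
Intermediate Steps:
p(-9, 1/(-11)) - 65*(-111) = -9 - 65*(-111) = -9 + 7215 = 7206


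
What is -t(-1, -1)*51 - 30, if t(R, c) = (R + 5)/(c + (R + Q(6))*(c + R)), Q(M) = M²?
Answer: -1926/71 ≈ -27.127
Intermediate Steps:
t(R, c) = (5 + R)/(c + (36 + R)*(R + c)) (t(R, c) = (R + 5)/(c + (R + 6²)*(c + R)) = (5 + R)/(c + (R + 36)*(R + c)) = (5 + R)/(c + (36 + R)*(R + c)))
-t(-1, -1)*51 - 30 = -(5 - 1)/((-1)² + 36*(-1) + 37*(-1) - 1*(-1))*51 - 30 = -4/(1 - 36 - 37 + 1)*51 - 30 = -4/(-71)*51 - 30 = -(-1)*4/71*51 - 30 = -1*(-4/71)*51 - 30 = (4/71)*51 - 30 = 204/71 - 30 = -1926/71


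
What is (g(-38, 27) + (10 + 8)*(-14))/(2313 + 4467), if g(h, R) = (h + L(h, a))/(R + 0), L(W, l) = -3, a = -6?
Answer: -1369/36612 ≈ -0.037392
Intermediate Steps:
g(h, R) = (-3 + h)/R (g(h, R) = (h - 3)/(R + 0) = (-3 + h)/R)
(g(-38, 27) + (10 + 8)*(-14))/(2313 + 4467) = ((-3 - 38)/27 + (10 + 8)*(-14))/(2313 + 4467) = ((1/27)*(-41) + 18*(-14))/6780 = (-41/27 - 252)*(1/6780) = -6845/27*1/6780 = -1369/36612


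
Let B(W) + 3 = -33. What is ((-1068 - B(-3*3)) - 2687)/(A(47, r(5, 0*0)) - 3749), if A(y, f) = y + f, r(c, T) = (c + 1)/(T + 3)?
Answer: 3719/3700 ≈ 1.0051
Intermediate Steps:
B(W) = -36 (B(W) = -3 - 33 = -36)
r(c, T) = (1 + c)/(3 + T)
A(y, f) = f + y
((-1068 - B(-3*3)) - 2687)/(A(47, r(5, 0*0)) - 3749) = ((-1068 - 1*(-36)) - 2687)/(((1 + 5)/(3 + 0*0) + 47) - 3749) = ((-1068 + 36) - 2687)/((6/(3 + 0) + 47) - 3749) = (-1032 - 2687)/((6/3 + 47) - 3749) = -3719/(((1/3)*6 + 47) - 3749) = -3719/((2 + 47) - 3749) = -3719/(49 - 3749) = -3719/(-3700) = -3719*(-1/3700) = 3719/3700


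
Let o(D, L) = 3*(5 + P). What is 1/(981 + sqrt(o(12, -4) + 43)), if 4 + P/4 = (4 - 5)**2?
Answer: 981/962339 - sqrt(22)/962339 ≈ 0.0010145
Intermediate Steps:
P = -12 (P = -16 + 4*(4 - 5)**2 = -16 + 4*(-1)**2 = -16 + 4*1 = -16 + 4 = -12)
o(D, L) = -21 (o(D, L) = 3*(5 - 12) = 3*(-7) = -21)
1/(981 + sqrt(o(12, -4) + 43)) = 1/(981 + sqrt(-21 + 43)) = 1/(981 + sqrt(22))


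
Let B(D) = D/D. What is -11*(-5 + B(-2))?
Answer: 44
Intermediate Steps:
B(D) = 1
-11*(-5 + B(-2)) = -11*(-5 + 1) = -11*(-4) = 44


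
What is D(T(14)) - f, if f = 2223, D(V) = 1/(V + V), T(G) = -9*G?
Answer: -560197/252 ≈ -2223.0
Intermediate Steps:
D(V) = 1/(2*V)
D(T(14)) - f = 1/(2*((-9*14))) - 1*2223 = (½)/(-126) - 2223 = (½)*(-1/126) - 2223 = -1/252 - 2223 = -560197/252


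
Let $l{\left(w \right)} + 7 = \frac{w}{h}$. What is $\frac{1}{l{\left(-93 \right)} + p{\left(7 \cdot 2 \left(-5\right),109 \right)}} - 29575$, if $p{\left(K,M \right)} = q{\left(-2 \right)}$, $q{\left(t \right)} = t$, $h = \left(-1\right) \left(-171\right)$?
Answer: $- \frac{16088857}{544} \approx -29575.0$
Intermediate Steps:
$h = 171$
$p{\left(K,M \right)} = -2$
$l{\left(w \right)} = -7 + \frac{w}{171}$
$\frac{1}{l{\left(-93 \right)} + p{\left(7 \cdot 2 \left(-5\right),109 \right)}} - 29575 = \frac{1}{\left(-7 + \frac{1}{171} \left(-93\right)\right) - 2} - 29575 = \frac{1}{\left(-7 - \frac{31}{57}\right) - 2} - 29575 = \frac{1}{- \frac{430}{57} - 2} - 29575 = \frac{1}{- \frac{544}{57}} - 29575 = - \frac{57}{544} - 29575 = - \frac{16088857}{544}$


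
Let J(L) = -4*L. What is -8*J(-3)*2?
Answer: -192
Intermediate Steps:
-8*J(-3)*2 = -(-32)*(-3)*2 = -8*12*2 = -96*2 = -192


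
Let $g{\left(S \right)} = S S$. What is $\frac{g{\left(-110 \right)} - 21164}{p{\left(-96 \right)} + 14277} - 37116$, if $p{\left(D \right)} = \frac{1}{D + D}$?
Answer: $- \frac{101743488516}{2741183} \approx -37117.0$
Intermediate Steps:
$p{\left(D \right)} = \frac{1}{2 D}$
$g{\left(S \right)} = S^{2}$
$\frac{g{\left(-110 \right)} - 21164}{p{\left(-96 \right)} + 14277} - 37116 = \frac{\left(-110\right)^{2} - 21164}{\frac{1}{2 \left(-96\right)} + 14277} - 37116 = \frac{12100 - 21164}{\frac{1}{2} \left(- \frac{1}{96}\right) + 14277} - 37116 = - \frac{9064}{- \frac{1}{192} + 14277} - 37116 = - \frac{9064}{\frac{2741183}{192}} - 37116 = \left(-9064\right) \frac{192}{2741183} - 37116 = - \frac{1740288}{2741183} - 37116 = - \frac{101743488516}{2741183}$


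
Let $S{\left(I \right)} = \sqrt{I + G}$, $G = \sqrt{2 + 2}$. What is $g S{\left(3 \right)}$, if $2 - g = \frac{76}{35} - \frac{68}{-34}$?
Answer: $- \frac{76 \sqrt{5}}{35} \approx -4.8555$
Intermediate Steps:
$G = 2$ ($G = \sqrt{4} = 2$)
$S{\left(I \right)} = \sqrt{2 + I}$ ($S{\left(I \right)} = \sqrt{I + 2} = \sqrt{2 + I}$)
$g = - \frac{76}{35}$ ($g = 2 - \left(\frac{76}{35} - \frac{68}{-34}\right) = 2 - \left(76 \cdot \frac{1}{35} - -2\right) = 2 - \left(\frac{76}{35} + 2\right) = 2 - \frac{146}{35} = - \frac{76}{35} \approx -2.1714$)
$g S{\left(3 \right)} = - \frac{76 \sqrt{2 + 3}}{35} = - \frac{76 \sqrt{5}}{35}$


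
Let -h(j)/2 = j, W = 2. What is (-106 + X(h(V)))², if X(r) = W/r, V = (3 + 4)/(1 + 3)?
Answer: 556516/49 ≈ 11357.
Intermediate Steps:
V = 7/4 ≈ 1.7500
h(j) = -2*j
X(r) = 2/r
(-106 + X(h(V)))² = (-106 + 2/((-2*7/4)))² = (-106 + 2/(-7/2))² = (-106 + 2*(-2/7))² = (-106 - 4/7)² = (-746/7)² = 556516/49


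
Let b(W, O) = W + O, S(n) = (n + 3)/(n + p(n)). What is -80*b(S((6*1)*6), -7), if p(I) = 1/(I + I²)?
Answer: 22697840/47953 ≈ 473.33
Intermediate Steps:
S(n) = (3 + n)/(n + 1/(n*(1 + n))) (S(n) = (n + 3)/(n + 1/(n*(1 + n))) = (3 + n)/(n + 1/(n*(1 + n))))
b(W, O) = O + W
-80*b(S((6*1)*6), -7) = -80*(-7 + ((6*1)*6)*(1 + (6*1)*6)*(3 + (6*1)*6)/(1 + ((6*1)*6)²*(1 + (6*1)*6))) = -80*(-7 + (6*6)*(1 + 6*6)*(3 + 6*6)/(1 + (6*6)²*(1 + 6*6))) = -80*(-7 + 36*(1 + 36)*(3 + 36)/(1 + 36²*(1 + 36))) = -80*(-7 + 36*37*39/(1 + 1296*37)) = -80*(-7 + 36*37*39/(1 + 47952)) = -80*(-7 + 36*37*39/47953) = -80*(-7 + 36*(1/47953)*37*39) = -80*(-7 + 51948/47953) = -80*(-283723/47953) = 22697840/47953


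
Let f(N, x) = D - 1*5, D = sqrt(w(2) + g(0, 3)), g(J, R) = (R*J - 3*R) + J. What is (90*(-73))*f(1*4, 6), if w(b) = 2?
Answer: 32850 - 6570*I*sqrt(7) ≈ 32850.0 - 17383.0*I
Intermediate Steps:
g(J, R) = J - 3*R + J*R (g(J, R) = (J*R - 3*R) + J = (-3*R + J*R) + J = J - 3*R + J*R)
D = I*sqrt(7) (D = sqrt(2 + (0 - 3*3 + 0*3)) = sqrt(2 + (0 - 9 + 0)) = sqrt(2 - 9) = sqrt(-7) = I*sqrt(7) ≈ 2.6458*I)
f(N, x) = -5 + I*sqrt(7) (f(N, x) = I*sqrt(7) - 1*5 = I*sqrt(7) - 5 = -5 + I*sqrt(7))
(90*(-73))*f(1*4, 6) = (90*(-73))*(-5 + I*sqrt(7)) = -6570*(-5 + I*sqrt(7)) = 32850 - 6570*I*sqrt(7)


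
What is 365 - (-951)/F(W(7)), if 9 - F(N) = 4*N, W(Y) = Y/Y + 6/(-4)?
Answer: 4966/11 ≈ 451.45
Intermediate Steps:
W(Y) = -½ (W(Y) = 1 + 6*(-¼) = 1 - 3/2 = -½)
F(N) = 9 - 4*N
365 - (-951)/F(W(7)) = 365 - (-951)/(9 - 4*(-½)) = 365 - (-951)/(9 + 2) = 365 - (-951)/11 = 365 - 1*(-951/11) = 365 + 951/11 = 4966/11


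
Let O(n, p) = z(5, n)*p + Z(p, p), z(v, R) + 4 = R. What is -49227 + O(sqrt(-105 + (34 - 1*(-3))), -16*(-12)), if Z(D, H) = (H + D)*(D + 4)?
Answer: 25269 + 384*I*sqrt(17) ≈ 25269.0 + 1583.3*I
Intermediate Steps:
z(v, R) = -4 + R
Z(D, H) = (4 + D)*(D + H) (Z(D, H) = (D + H)*(4 + D) = (4 + D)*(D + H))
O(n, p) = 2*p**2 + 8*p + p*(-4 + n) (O(n, p) = (-4 + n)*p + (p**2 + 4*p + 4*p + p*p) = p*(-4 + n) + (p**2 + 4*p + 4*p + p**2) = p*(-4 + n) + (2*p**2 + 8*p) = 2*p**2 + 8*p + p*(-4 + n))
-49227 + O(sqrt(-105 + (34 - 1*(-3))), -16*(-12)) = -49227 + (-16*(-12))*(4 + sqrt(-105 + (34 - 1*(-3))) + 2*(-16*(-12))) = -49227 + 192*(4 + sqrt(-105 + (34 + 3)) + 2*192) = -49227 + 192*(4 + sqrt(-105 + 37) + 384) = -49227 + 192*(4 + sqrt(-68) + 384) = -49227 + 192*(4 + 2*I*sqrt(17) + 384) = -49227 + 192*(388 + 2*I*sqrt(17)) = -49227 + (74496 + 384*I*sqrt(17)) = 25269 + 384*I*sqrt(17)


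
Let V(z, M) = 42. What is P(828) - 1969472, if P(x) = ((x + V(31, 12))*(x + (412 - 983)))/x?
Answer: -271749871/138 ≈ -1.9692e+6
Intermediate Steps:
P(x) = (-571 + x)*(42 + x)/x (P(x) = ((x + 42)*(x + (412 - 983)))/x = ((42 + x)*(x - 571))/x = ((42 + x)*(-571 + x))/x = ((-571 + x)*(42 + x))/x = (-571 + x)*(42 + x)/x)
P(828) - 1969472 = (-529 + 828 - 23982/828) - 1969472 = (-529 + 828 - 23982*1/828) - 1969472 = (-529 + 828 - 3997/138) - 1969472 = 37265/138 - 1969472 = -271749871/138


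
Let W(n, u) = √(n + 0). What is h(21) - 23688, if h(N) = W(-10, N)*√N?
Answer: -23688 + I*√210 ≈ -23688.0 + 14.491*I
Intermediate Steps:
W(n, u) = √n
h(N) = I*√10*√N (h(N) = √(-10)*√N = (I*√10)*√N = I*√10*√N)
h(21) - 23688 = I*√10*√21 - 23688 = I*√210 - 23688 = -23688 + I*√210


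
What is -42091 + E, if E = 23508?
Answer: -18583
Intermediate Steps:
-42091 + E = -42091 + 23508 = -18583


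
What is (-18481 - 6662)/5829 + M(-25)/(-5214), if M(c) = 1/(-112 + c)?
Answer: -206437835/47859306 ≈ -4.3134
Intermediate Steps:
(-18481 - 6662)/5829 + M(-25)/(-5214) = (-18481 - 6662)/5829 + 1/(-112 - 25*(-5214)) = -25143*1/5829 - 1/5214/(-137) = -289/67 - 1/137*(-1/5214) = -289/67 + 1/714318 = -206437835/47859306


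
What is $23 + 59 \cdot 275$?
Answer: $16248$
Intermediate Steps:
$23 + 59 \cdot 275 = 23 + 16225 = 16248$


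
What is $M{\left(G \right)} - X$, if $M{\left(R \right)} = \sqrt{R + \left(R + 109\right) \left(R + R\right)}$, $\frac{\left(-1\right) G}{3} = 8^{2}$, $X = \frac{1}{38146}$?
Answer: $- \frac{1}{38146} + 24 \sqrt{55} \approx 177.99$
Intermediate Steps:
$X = \frac{1}{38146} \approx 2.6215 \cdot 10^{-5}$
$G = -192$ ($G = - 3 \cdot 8^{2} = \left(-3\right) 64 = -192$)
$M{\left(R \right)} = \sqrt{R + 2 R \left(109 + R\right)}$ ($M{\left(R \right)} = \sqrt{R + \left(109 + R\right) 2 R} = \sqrt{R + 2 R \left(109 + R\right)}$)
$M{\left(G \right)} - X = \sqrt{- 192 \left(219 + 2 \left(-192\right)\right)} - \frac{1}{38146} = \sqrt{- 192 \left(219 - 384\right)} - \frac{1}{38146} = \sqrt{\left(-192\right) \left(-165\right)} - \frac{1}{38146} = \sqrt{31680} - \frac{1}{38146} = 24 \sqrt{55} - \frac{1}{38146} = - \frac{1}{38146} + 24 \sqrt{55}$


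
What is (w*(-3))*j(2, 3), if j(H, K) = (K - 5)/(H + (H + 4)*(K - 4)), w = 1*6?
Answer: -9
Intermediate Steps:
w = 6
j(H, K) = (-5 + K)/(H + (-4 + K)*(4 + H)) (j(H, K) = (-5 + K)/(H + (4 + H)*(-4 + K)) = (-5 + K)/(H + (-4 + K)*(4 + H)))
(w*(-3))*j(2, 3) = (6*(-3))*((-5 + 3)/(-16 - 3*2 + 4*3 + 2*3)) = -18*(-2)/(-16 - 6 + 12 + 6) = -18*(-2)/(-4) = -(-9)*(-2)/2 = -18*1/2 = -9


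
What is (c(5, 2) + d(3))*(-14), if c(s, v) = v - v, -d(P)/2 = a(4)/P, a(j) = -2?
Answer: -56/3 ≈ -18.667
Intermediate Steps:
d(P) = 4/P (d(P) = -(-4)/P = 4/P)
c(s, v) = 0
(c(5, 2) + d(3))*(-14) = (0 + 4/3)*(-14) = (4/3)*(-14) = -56/3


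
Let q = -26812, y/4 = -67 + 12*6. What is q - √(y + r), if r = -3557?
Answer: -26812 - 3*I*√393 ≈ -26812.0 - 59.473*I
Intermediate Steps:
y = 20 (y = 4*(-67 + 12*6) = 4*(-67 + 72) = 4*5 = 20)
q - √(y + r) = -26812 - √(20 - 3557) = -26812 - √(-3537) = -26812 - 3*I*√393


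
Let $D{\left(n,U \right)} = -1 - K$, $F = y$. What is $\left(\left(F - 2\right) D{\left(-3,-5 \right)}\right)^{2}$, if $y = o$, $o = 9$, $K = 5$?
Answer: $1764$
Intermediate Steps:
$y = 9$
$F = 9$
$D{\left(n,U \right)} = -6$ ($D{\left(n,U \right)} = -1 - 5 = -6$)
$\left(\left(F - 2\right) D{\left(-3,-5 \right)}\right)^{2} = \left(\left(9 - 2\right) \left(-6\right)\right)^{2} = \left(7 \left(-6\right)\right)^{2} = \left(-42\right)^{2} = 1764$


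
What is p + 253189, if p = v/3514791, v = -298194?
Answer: 296635373435/1171597 ≈ 2.5319e+5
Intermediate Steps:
p = -99398/1171597 (p = -298194/3514791 = -298194*1/3514791 = -99398/1171597 ≈ -0.084840)
p + 253189 = -99398/1171597 + 253189 = 296635373435/1171597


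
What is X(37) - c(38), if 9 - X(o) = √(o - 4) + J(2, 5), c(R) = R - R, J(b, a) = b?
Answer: 7 - √33 ≈ 1.2554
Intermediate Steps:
c(R) = 0
X(o) = 7 - √(-4 + o) (X(o) = 9 - (√(o - 4) + 2) = 9 - (√(-4 + o) + 2) = 9 - (2 + √(-4 + o)) = 9 + (-2 - √(-4 + o)) = 7 - √(-4 + o))
X(37) - c(38) = (7 - √(-4 + 37)) - 1*0 = (7 - √33) + 0 = 7 - √33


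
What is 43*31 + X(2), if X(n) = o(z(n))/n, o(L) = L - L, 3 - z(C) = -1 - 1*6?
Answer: 1333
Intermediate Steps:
z(C) = 10 (z(C) = 3 - (-1 - 1*6) = 3 - (-1 - 6) = 3 - 1*(-7) = 3 + 7 = 10)
o(L) = 0
X(n) = 0 (X(n) = 0/n = 0)
43*31 + X(2) = 43*31 + 0 = 1333 + 0 = 1333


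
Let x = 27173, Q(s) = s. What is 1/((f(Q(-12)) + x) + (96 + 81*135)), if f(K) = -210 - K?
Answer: 1/38006 ≈ 2.6312e-5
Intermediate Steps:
1/((f(Q(-12)) + x) + (96 + 81*135)) = 1/(((-210 - 1*(-12)) + 27173) + (96 + 81*135)) = 1/(((-210 + 12) + 27173) + (96 + 10935)) = 1/((-198 + 27173) + 11031) = 1/(26975 + 11031) = 1/38006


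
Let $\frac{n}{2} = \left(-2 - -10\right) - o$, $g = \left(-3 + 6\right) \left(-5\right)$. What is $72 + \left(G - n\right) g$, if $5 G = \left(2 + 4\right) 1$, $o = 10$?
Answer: $-6$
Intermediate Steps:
$g = -15$ ($g = 3 \left(-5\right) = -15$)
$G = \frac{6}{5}$ ($G = \frac{\left(2 + 4\right) 1}{5} = \frac{6 \cdot 1}{5} = \frac{1}{5} \cdot 6 = \frac{6}{5} \approx 1.2$)
$n = -4$ ($n = 2 \left(\left(-2 - -10\right) - 10\right) = 2 \left(\left(-2 + 10\right) - 10\right) = 2 \left(8 - 10\right) = 2 \left(-2\right) = -4$)
$72 + \left(G - n\right) g = 72 + \left(\frac{6}{5} - -4\right) \left(-15\right) = 72 + \left(\frac{6}{5} + 4\right) \left(-15\right) = 72 + \frac{26}{5} \left(-15\right) = 72 - 78 = -6$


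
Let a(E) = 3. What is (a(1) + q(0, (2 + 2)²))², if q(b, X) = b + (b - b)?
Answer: 9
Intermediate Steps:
q(b, X) = b (q(b, X) = b + 0 = b)
(a(1) + q(0, (2 + 2)²))² = (3 + 0)² = 3² = 9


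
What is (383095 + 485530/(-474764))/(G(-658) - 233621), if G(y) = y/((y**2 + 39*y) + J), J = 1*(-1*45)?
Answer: -7407158918521585/4517084548709682 ≈ -1.6398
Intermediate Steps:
J = -45 (J = 1*(-45) = -45)
G(y) = y/(-45 + y**2 + 39*y) (G(y) = y/((y**2 + 39*y) - 45) = y/(-45 + y**2 + 39*y))
(383095 + 485530/(-474764))/(G(-658) - 233621) = (383095 + 485530/(-474764))/(-658/(-45 + (-658)**2 + 39*(-658)) - 233621) = (383095 + 485530*(-1/474764))/(-658/(-45 + 432964 - 25662) - 233621) = (383095 - 242765/237382)/(-658/407257 - 233621) = 90939614525/(237382*(-658*1/407257 - 233621)) = 90939614525/(237382*(-658/407257 - 233621)) = 90939614525/(237382*(-95143788255/407257)) = (90939614525/237382)*(-407257/95143788255) = -7407158918521585/4517084548709682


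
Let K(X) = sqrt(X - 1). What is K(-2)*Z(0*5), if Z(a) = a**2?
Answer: 0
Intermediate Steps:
K(X) = sqrt(-1 + X)
K(-2)*Z(0*5) = sqrt(-1 - 2)*(0*5)**2 = sqrt(-3)*0**2 = (I*sqrt(3))*0 = 0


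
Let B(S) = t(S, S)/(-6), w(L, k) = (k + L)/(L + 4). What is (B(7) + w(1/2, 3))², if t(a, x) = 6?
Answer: 4/81 ≈ 0.049383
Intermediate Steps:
w(L, k) = (L + k)/(4 + L)
B(S) = -1 (B(S) = 6/(-6) = 6*(-⅙) = -1)
(B(7) + w(1/2, 3))² = (-1 + (1/2 + 3)/(4 + 1/2))² = (-1 + (½ + 3)/(4 + ½))² = (-1 + (7/2)/(9/2))² = (-1 + (2/9)*(7/2))² = (-1 + 7/9)² = (-2/9)² = 4/81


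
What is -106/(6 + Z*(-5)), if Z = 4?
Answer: 53/7 ≈ 7.5714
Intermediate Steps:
-106/(6 + Z*(-5)) = -106/(6 + 4*(-5)) = -106/(6 - 20) = -106/(-14) = -1/14*(-106) = 53/7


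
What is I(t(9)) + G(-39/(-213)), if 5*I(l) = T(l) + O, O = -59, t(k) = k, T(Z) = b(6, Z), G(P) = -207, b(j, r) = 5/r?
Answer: -9841/45 ≈ -218.69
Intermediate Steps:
T(Z) = 5/Z
I(l) = -59/5 + 1/l (I(l) = (5/l - 59)/5 = (-59 + 5/l)/5 = -59/5 + 1/l)
I(t(9)) + G(-39/(-213)) = (-59/5 + 1/9) - 207 = -526/45 - 207 = -9841/45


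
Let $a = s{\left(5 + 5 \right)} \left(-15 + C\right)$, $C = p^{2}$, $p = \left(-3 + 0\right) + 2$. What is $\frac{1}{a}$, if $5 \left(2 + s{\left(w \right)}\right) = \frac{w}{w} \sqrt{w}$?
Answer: $\frac{5}{126} + \frac{\sqrt{10}}{252} \approx 0.052231$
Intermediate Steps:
$p = -1$ ($p = -3 + 2 = -1$)
$s{\left(w \right)} = -2 + \frac{\sqrt{w}}{5}$ ($s{\left(w \right)} = -2 + \frac{\frac{w}{w} \sqrt{w}}{5} = -2 + \frac{1 \sqrt{w}}{5} = -2 + \frac{\sqrt{w}}{5}$)
$C = 1$ ($C = \left(-1\right)^{2} = 1$)
$a = 28 - \frac{14 \sqrt{10}}{5}$ ($a = \left(-2 + \frac{\sqrt{5 + 5}}{5}\right) \left(-15 + 1\right) = \left(-2 + \frac{\sqrt{10}}{5}\right) \left(-14\right) = 28 - \frac{14 \sqrt{10}}{5} \approx 19.146$)
$\frac{1}{a} = \frac{1}{28 - \frac{14 \sqrt{10}}{5}}$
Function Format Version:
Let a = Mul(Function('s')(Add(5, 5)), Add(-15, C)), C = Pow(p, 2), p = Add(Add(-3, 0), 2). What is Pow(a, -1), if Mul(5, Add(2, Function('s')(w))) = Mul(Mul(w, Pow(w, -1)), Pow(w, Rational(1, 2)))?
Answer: Add(Rational(5, 126), Mul(Rational(1, 252), Pow(10, Rational(1, 2)))) ≈ 0.052231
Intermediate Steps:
p = -1 (p = Add(-3, 2) = -1)
Function('s')(w) = Add(-2, Mul(Rational(1, 5), Pow(w, Rational(1, 2)))) (Function('s')(w) = Add(-2, Mul(Rational(1, 5), Mul(Mul(w, Pow(w, -1)), Pow(w, Rational(1, 2))))) = Add(-2, Mul(Rational(1, 5), Mul(1, Pow(w, Rational(1, 2))))) = Add(-2, Mul(Rational(1, 5), Pow(w, Rational(1, 2)))))
C = 1 (C = Pow(-1, 2) = 1)
a = Add(28, Mul(Rational(-14, 5), Pow(10, Rational(1, 2)))) (a = Mul(Add(-2, Mul(Rational(1, 5), Pow(Add(5, 5), Rational(1, 2)))), Add(-15, 1)) = Mul(Add(-2, Mul(Rational(1, 5), Pow(10, Rational(1, 2)))), -14) = Add(28, Mul(Rational(-14, 5), Pow(10, Rational(1, 2)))) ≈ 19.146)
Pow(a, -1) = Pow(Add(28, Mul(Rational(-14, 5), Pow(10, Rational(1, 2)))), -1)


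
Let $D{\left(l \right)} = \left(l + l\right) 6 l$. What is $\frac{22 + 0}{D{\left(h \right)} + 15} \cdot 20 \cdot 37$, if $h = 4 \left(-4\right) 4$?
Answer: $\frac{16280}{49167} \approx 0.33112$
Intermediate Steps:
$h = -64$ ($h = \left(-16\right) 4 = -64$)
$D{\left(l \right)} = 12 l^{2}$ ($D{\left(l \right)} = 2 l 6 l = 12 l l = 12 l^{2}$)
$\frac{22 + 0}{D{\left(h \right)} + 15} \cdot 20 \cdot 37 = \frac{22 + 0}{12 \left(-64\right)^{2} + 15} \cdot 20 \cdot 37 = \frac{22}{12 \cdot 4096 + 15} \cdot 20 \cdot 37 = \frac{22}{49152 + 15} \cdot 20 \cdot 37 = \frac{22}{49167} \cdot 20 \cdot 37 = \frac{440}{49167} \cdot 37 = \frac{16280}{49167}$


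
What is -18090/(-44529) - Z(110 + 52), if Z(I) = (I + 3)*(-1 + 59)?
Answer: -142041480/14843 ≈ -9569.6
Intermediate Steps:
Z(I) = 174 + 58*I (Z(I) = (3 + I)*58 = 174 + 58*I)
-18090/(-44529) - Z(110 + 52) = -18090/(-44529) - (174 + 58*(110 + 52)) = -18090*(-1/44529) - (174 + 58*162) = 6030/14843 - (174 + 9396) = 6030/14843 - 1*9570 = 6030/14843 - 9570 = -142041480/14843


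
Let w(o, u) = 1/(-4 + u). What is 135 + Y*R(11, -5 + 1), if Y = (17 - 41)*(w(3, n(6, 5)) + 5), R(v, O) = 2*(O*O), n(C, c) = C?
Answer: -4089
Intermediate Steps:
R(v, O) = 2*O²
Y = -132 (Y = (17 - 41)*(1/(-4 + 6) + 5) = -24*(1/2 + 5) = -24*(½ + 5) = -24*11/2 = -132)
135 + Y*R(11, -5 + 1) = 135 - 264*(-5 + 1)² = 135 - 264*(-4)² = 135 - 264*16 = 135 - 132*32 = 135 - 4224 = -4089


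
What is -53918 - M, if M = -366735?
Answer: 312817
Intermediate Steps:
-53918 - M = -53918 - 1*(-366735) = -53918 + 366735 = 312817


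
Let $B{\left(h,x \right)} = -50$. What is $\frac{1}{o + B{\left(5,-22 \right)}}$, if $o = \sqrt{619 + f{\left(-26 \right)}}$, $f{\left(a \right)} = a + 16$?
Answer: $- \frac{50}{1891} - \frac{\sqrt{609}}{1891} \approx -0.039491$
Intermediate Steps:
$f{\left(a \right)} = 16 + a$
$o = \sqrt{609}$ ($o = \sqrt{619 + \left(16 - 26\right)} = \sqrt{619 - 10} = \sqrt{609} \approx 24.678$)
$\frac{1}{o + B{\left(5,-22 \right)}} = \frac{1}{\sqrt{609} - 50} = \frac{1}{-50 + \sqrt{609}}$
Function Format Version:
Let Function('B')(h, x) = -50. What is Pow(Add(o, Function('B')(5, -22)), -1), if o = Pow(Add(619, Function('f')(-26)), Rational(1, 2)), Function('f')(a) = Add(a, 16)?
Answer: Add(Rational(-50, 1891), Mul(Rational(-1, 1891), Pow(609, Rational(1, 2)))) ≈ -0.039491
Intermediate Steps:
Function('f')(a) = Add(16, a)
o = Pow(609, Rational(1, 2)) (o = Pow(Add(619, Add(16, -26)), Rational(1, 2)) = Pow(Add(619, -10), Rational(1, 2)) = Pow(609, Rational(1, 2)) ≈ 24.678)
Pow(Add(o, Function('B')(5, -22)), -1) = Pow(Add(Pow(609, Rational(1, 2)), -50), -1) = Pow(Add(-50, Pow(609, Rational(1, 2))), -1)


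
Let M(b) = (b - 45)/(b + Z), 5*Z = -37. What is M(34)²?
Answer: 3025/17689 ≈ 0.17101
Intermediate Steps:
Z = -37/5 (Z = (⅕)*(-37) = -37/5 ≈ -7.4000)
M(b) = (-45 + b)/(-37/5 + b) (M(b) = (b - 45)/(b - 37/5) = (-45 + b)/(-37/5 + b))
M(34)² = (5*(-45 + 34)/(-37 + 5*34))² = (5*(-11)/(-37 + 170))² = (5*(-11)/133)² = (5*(1/133)*(-11))² = (-55/133)² = 3025/17689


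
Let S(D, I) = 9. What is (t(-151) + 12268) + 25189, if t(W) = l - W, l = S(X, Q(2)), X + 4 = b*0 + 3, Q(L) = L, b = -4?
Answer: 37617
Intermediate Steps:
X = -1 (X = -4 + (-4*0 + 3) = -4 + (0 + 3) = -4 + 3 = -1)
l = 9
t(W) = 9 - W
(t(-151) + 12268) + 25189 = ((9 - 1*(-151)) + 12268) + 25189 = ((9 + 151) + 12268) + 25189 = (160 + 12268) + 25189 = 12428 + 25189 = 37617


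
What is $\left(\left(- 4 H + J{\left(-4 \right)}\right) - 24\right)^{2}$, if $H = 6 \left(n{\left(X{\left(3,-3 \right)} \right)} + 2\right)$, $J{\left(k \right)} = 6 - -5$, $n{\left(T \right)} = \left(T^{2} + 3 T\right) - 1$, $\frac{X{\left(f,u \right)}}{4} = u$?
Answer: $6911641$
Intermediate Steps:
$X{\left(f,u \right)} = 4 u$
$n{\left(T \right)} = -1 + T^{2} + 3 T$
$J{\left(k \right)} = 11$ ($J{\left(k \right)} = 6 + 5 = 11$)
$H = 654$ ($H = 6 \left(\left(-1 + \left(4 \left(-3\right)\right)^{2} + 3 \cdot 4 \left(-3\right)\right) + 2\right) = 6 \left(\left(-1 + \left(-12\right)^{2} + 3 \left(-12\right)\right) + 2\right) = 6 \left(\left(-1 + 144 - 36\right) + 2\right) = 6 \left(107 + 2\right) = 6 \cdot 109 = 654$)
$\left(\left(- 4 H + J{\left(-4 \right)}\right) - 24\right)^{2} = \left(\left(\left(-4\right) 654 + 11\right) - 24\right)^{2} = \left(\left(-2616 + 11\right) - 24\right)^{2} = \left(-2605 - 24\right)^{2} = \left(-2629\right)^{2} = 6911641$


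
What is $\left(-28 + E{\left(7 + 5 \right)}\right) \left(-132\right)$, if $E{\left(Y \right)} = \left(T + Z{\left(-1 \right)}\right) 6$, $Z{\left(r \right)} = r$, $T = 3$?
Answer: $2112$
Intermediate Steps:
$E{\left(Y \right)} = 12$ ($E{\left(Y \right)} = \left(3 - 1\right) 6 = 2 \cdot 6 = 12$)
$\left(-28 + E{\left(7 + 5 \right)}\right) \left(-132\right) = \left(-28 + 12\right) \left(-132\right) = \left(-16\right) \left(-132\right) = 2112$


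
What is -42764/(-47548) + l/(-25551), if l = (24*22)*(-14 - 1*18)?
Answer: 158002831/101241579 ≈ 1.5607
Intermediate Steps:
l = -16896 (l = 528*(-14 - 18) = 528*(-32) = -16896)
-42764/(-47548) + l/(-25551) = -42764/(-47548) - 16896/(-25551) = -42764*(-1/47548) - 16896*(-1/25551) = 10691/11887 + 5632/8517 = 158002831/101241579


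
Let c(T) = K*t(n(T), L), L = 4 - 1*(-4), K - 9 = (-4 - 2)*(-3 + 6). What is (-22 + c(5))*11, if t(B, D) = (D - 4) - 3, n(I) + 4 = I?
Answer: -341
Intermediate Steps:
n(I) = -4 + I
K = -9 (K = 9 + (-4 - 2)*(-3 + 6) = 9 - 6*3 = 9 - 18 = -9)
L = 8 (L = 4 + 4 = 8)
t(B, D) = -7 + D (t(B, D) = (-4 + D) - 3 = -7 + D)
c(T) = -9 (c(T) = -9*(-7 + 8) = -9*1 = -9)
(-22 + c(5))*11 = (-22 - 9)*11 = -31*11 = -341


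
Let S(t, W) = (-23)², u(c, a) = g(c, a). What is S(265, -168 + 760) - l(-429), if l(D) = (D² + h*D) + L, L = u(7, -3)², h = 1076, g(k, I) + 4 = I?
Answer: 278043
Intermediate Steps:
g(k, I) = -4 + I
u(c, a) = -4 + a
S(t, W) = 529
L = 49 (L = (-4 - 3)² = (-7)² = 49)
l(D) = 49 + D² + 1076*D (l(D) = (D² + 1076*D) + 49 = 49 + D² + 1076*D)
S(265, -168 + 760) - l(-429) = 529 - (49 + (-429)² + 1076*(-429)) = 529 - (49 + 184041 - 461604) = 529 - 1*(-277514) = 529 + 277514 = 278043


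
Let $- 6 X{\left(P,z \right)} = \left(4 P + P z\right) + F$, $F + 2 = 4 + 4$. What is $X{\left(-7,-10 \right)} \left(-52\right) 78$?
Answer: $32448$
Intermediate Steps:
$F = 6$ ($F = -2 + \left(4 + 4\right) = -2 + 8 = 6$)
$X{\left(P,z \right)} = -1 - \frac{2 P}{3} - \frac{P z}{6}$ ($X{\left(P,z \right)} = - \frac{\left(4 P + P z\right) + 6}{6} = - \frac{6 + 4 P + P z}{6} = -1 - \frac{2 P}{3} - \frac{P z}{6}$)
$X{\left(-7,-10 \right)} \left(-52\right) 78 = \left(-1 - - \frac{14}{3} - \left(- \frac{7}{6}\right) \left(-10\right)\right) \left(-52\right) 78 = \left(-1 + \frac{14}{3} - \frac{35}{3}\right) \left(-52\right) 78 = \left(-8\right) \left(-52\right) 78 = 416 \cdot 78 = 32448$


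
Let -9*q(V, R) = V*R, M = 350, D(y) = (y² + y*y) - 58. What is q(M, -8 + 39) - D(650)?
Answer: -7615328/9 ≈ -8.4615e+5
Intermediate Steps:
D(y) = -58 + 2*y² (D(y) = (y² + y²) - 58 = 2*y² - 58 = -58 + 2*y²)
q(V, R) = -R*V/9 (q(V, R) = -V*R/9 = -R*V/9)
q(M, -8 + 39) - D(650) = -⅑*(-8 + 39)*350 - (-58 + 2*650²) = -⅑*31*350 - (-58 + 2*422500) = -10850/9 - (-58 + 845000) = -10850/9 - 1*844942 = -10850/9 - 844942 = -7615328/9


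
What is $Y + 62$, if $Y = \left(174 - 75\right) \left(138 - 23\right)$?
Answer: $11447$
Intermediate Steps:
$Y = 11385$ ($Y = \left(174 - 75\right) 115 = 99 \cdot 115 = 11385$)
$Y + 62 = 11385 + 62 = 11447$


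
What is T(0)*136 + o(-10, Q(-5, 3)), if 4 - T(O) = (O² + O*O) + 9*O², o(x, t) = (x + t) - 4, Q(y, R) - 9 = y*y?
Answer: 564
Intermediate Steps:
Q(y, R) = 9 + y² (Q(y, R) = 9 + y*y = 9 + y²)
o(x, t) = -4 + t + x (o(x, t) = (t + x) - 4 = -4 + t + x)
T(O) = 4 - 11*O² (T(O) = 4 - ((O² + O*O) + 9*O²) = 4 - ((O² + O²) + 9*O²) = 4 - (2*O² + 9*O²) = 4 - 11*O²)
T(0)*136 + o(-10, Q(-5, 3)) = (4 - 11*0²)*136 + (-4 + (9 + (-5)²) - 10) = (4 - 11*0)*136 + (-4 + (9 + 25) - 10) = (4 + 0)*136 + (-4 + 34 - 10) = 4*136 + 20 = 544 + 20 = 564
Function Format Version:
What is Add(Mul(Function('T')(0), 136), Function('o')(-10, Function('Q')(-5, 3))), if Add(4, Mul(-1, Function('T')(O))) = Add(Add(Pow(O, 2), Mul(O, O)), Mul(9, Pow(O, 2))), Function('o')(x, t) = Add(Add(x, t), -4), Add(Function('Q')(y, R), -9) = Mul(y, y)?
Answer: 564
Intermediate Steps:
Function('Q')(y, R) = Add(9, Pow(y, 2)) (Function('Q')(y, R) = Add(9, Mul(y, y)) = Add(9, Pow(y, 2)))
Function('o')(x, t) = Add(-4, t, x) (Function('o')(x, t) = Add(Add(t, x), -4) = Add(-4, t, x))
Function('T')(O) = Add(4, Mul(-11, Pow(O, 2))) (Function('T')(O) = Add(4, Mul(-1, Add(Add(Pow(O, 2), Mul(O, O)), Mul(9, Pow(O, 2))))) = Add(4, Mul(-1, Add(Add(Pow(O, 2), Pow(O, 2)), Mul(9, Pow(O, 2))))) = Add(4, Mul(-1, Add(Mul(2, Pow(O, 2)), Mul(9, Pow(O, 2))))) = Add(4, Mul(-1, Mul(11, Pow(O, 2)))) = Add(4, Mul(-11, Pow(O, 2))))
Add(Mul(Function('T')(0), 136), Function('o')(-10, Function('Q')(-5, 3))) = Add(Mul(Add(4, Mul(-11, Pow(0, 2))), 136), Add(-4, Add(9, Pow(-5, 2)), -10)) = Add(Mul(Add(4, Mul(-11, 0)), 136), Add(-4, Add(9, 25), -10)) = Add(Mul(Add(4, 0), 136), Add(-4, 34, -10)) = Add(Mul(4, 136), 20) = Add(544, 20) = 564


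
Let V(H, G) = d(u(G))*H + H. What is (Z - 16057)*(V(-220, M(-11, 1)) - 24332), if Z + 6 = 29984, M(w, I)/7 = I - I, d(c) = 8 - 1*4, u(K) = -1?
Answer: -354038872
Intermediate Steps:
d(c) = 4 (d(c) = 8 - 4 = 4)
M(w, I) = 0 (M(w, I) = 7*(I - I) = 7*0 = 0)
V(H, G) = 5*H (V(H, G) = 4*H + H = 5*H)
Z = 29978 (Z = -6 + 29984 = 29978)
(Z - 16057)*(V(-220, M(-11, 1)) - 24332) = (29978 - 16057)*(5*(-220) - 24332) = 13921*(-1100 - 24332) = 13921*(-25432) = -354038872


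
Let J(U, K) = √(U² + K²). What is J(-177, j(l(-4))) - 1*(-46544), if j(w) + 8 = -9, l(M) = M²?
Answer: 46544 + √31618 ≈ 46722.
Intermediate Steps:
j(w) = -17 (j(w) = -8 - 9 = -17)
J(U, K) = √(K² + U²)
J(-177, j(l(-4))) - 1*(-46544) = √((-17)² + (-177)²) - 1*(-46544) = √(289 + 31329) + 46544 = √31618 + 46544 = 46544 + √31618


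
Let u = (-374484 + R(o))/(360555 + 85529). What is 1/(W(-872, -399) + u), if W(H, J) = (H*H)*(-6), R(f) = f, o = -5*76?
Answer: -111521/508792798100 ≈ -2.1919e-7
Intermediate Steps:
o = -380
W(H, J) = -6*H**2 (W(H, J) = H**2*(-6) = -6*H**2)
u = -93716/111521 (u = (-374484 - 380)/(360555 + 85529) = -374864/446084 = -374864*1/446084 = -93716/111521 ≈ -0.84034)
1/(W(-872, -399) + u) = 1/(-6*(-872)**2 - 93716/111521) = 1/(-6*760384 - 93716/111521) = 1/(-4562304 - 93716/111521) = 1/(-508792798100/111521) = -111521/508792798100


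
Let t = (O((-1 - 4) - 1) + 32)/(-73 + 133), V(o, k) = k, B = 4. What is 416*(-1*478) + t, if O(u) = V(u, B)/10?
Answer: -9942373/50 ≈ -1.9885e+5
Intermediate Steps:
O(u) = ⅖ (O(u) = 4/10 = 4*(⅒) = ⅖)
t = 27/50 (t = (⅖ + 32)/(-73 + 133) = (162/5)/60 = (162/5)*(1/60) = 27/50 ≈ 0.54000)
416*(-1*478) + t = 416*(-1*478) + 27/50 = 416*(-478) + 27/50 = -198848 + 27/50 = -9942373/50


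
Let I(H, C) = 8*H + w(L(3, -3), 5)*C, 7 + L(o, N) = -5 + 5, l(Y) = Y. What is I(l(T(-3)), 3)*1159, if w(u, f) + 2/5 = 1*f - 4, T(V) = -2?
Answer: -82289/5 ≈ -16458.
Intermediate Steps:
L(o, N) = -7 (L(o, N) = -7 + (-5 + 5) = -7 + 0 = -7)
w(u, f) = -22/5 + f (w(u, f) = -2/5 + (1*f - 4) = -2/5 + (f - 4) = -2/5 + (-4 + f) = -22/5 + f)
I(H, C) = 8*H + 3*C/5 (I(H, C) = 8*H + (-22/5 + 5)*C = 8*H + 3*C/5)
I(l(T(-3)), 3)*1159 = (8*(-2) + (3/5)*3)*1159 = (-16 + 9/5)*1159 = -71/5*1159 = -82289/5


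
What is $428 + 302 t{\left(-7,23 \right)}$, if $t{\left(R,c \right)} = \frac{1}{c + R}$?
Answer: $\frac{3575}{8} \approx 446.88$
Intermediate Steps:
$t{\left(R,c \right)} = \frac{1}{R + c}$
$428 + 302 t{\left(-7,23 \right)} = 428 + \frac{302}{-7 + 23} = 428 + \frac{302}{16} = 428 + 302 \cdot \frac{1}{16} = 428 + \frac{151}{8} = \frac{3575}{8}$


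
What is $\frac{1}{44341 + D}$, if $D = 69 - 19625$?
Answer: $\frac{1}{24785} \approx 4.0347 \cdot 10^{-5}$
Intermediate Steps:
$D = -19556$ ($D = 69 - 19625 = -19556$)
$\frac{1}{44341 + D} = \frac{1}{44341 - 19556} = \frac{1}{24785}$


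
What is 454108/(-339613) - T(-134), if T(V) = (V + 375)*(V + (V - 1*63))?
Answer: 27090814515/339613 ≈ 79770.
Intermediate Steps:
T(V) = (-63 + 2*V)*(375 + V) (T(V) = (375 + V)*(V + (V - 63)) = (375 + V)*(V + (-63 + V)) = (375 + V)*(-63 + 2*V) = (-63 + 2*V)*(375 + V))
454108/(-339613) - T(-134) = 454108/(-339613) - (-23625 + 2*(-134)² + 687*(-134)) = 454108*(-1/339613) - (-23625 + 2*17956 - 92058) = -454108/339613 - (-23625 + 35912 - 92058) = -454108/339613 - 1*(-79771) = -454108/339613 + 79771 = 27090814515/339613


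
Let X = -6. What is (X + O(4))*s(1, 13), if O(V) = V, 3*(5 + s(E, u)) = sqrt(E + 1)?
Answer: 10 - 2*sqrt(2)/3 ≈ 9.0572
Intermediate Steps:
s(E, u) = -5 + sqrt(1 + E)/3 (s(E, u) = -5 + sqrt(E + 1)/3 = -5 + sqrt(1 + E)/3)
(X + O(4))*s(1, 13) = (-6 + 4)*(-5 + sqrt(1 + 1)/3) = -2*(-5 + sqrt(2)/3) = 10 - 2*sqrt(2)/3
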